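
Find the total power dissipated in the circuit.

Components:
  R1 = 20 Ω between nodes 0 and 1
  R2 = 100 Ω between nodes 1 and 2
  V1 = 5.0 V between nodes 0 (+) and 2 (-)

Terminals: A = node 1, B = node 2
Nodal analysis, taking node 2 as the 0 V reference.
Source V1 fixes V_0 = 5 V.
KCL at each unknown node (sum of currents leaving = 0; resistances in Ω):
  Node 1: (V_1 - 5)/20 + (V_1 - 0)/100 = 0
Collecting terms: 0.06 × V_1 = 0.25  =>  V_1 = 4.167 V
Power in each resistor, P = (ΔV)²/R:
  P_R1 = (5 - 4.167)²/20 = 0.03472 W
  P_R2 = (4.167 - 0)²/100 = 0.1736 W
P_total = P_R1 + P_R2 = 0.2083 W

Final answer: 0.2083 W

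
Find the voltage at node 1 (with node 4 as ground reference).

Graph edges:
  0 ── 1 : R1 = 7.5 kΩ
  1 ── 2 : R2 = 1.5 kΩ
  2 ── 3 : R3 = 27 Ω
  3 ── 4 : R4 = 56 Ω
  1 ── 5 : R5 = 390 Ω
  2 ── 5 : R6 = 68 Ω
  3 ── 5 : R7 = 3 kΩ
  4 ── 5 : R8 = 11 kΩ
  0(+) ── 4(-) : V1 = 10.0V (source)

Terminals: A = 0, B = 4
Nodal analysis, taking node 4 as the 0 V reference.
Source V1 fixes V_0 = 10 V.
KCL at each unknown node (sum of currents leaving = 0; resistances in Ω):
  Node 1: (V_1 - 10)/7500 + (V_1 - V_2)/1500 + (V_1 - V_5)/390 = 0
  Node 2: (V_2 - V_1)/1500 + (V_2 - V_3)/27 + (V_2 - V_5)/68 = 0
  Node 3: (V_3 - V_2)/27 + (V_3 - 0)/56 + (V_3 - V_5)/3000 = 0
  Node 5: (V_5 - V_1)/390 + (V_5 - V_2)/68 + (V_5 - V_3)/3000 + (V_5 - 0)/11000 = 0
Collecting terms (coefficients in siemens):
  0.003364·V_1 - 0.0006667·V_2 - 0.002564·V_5 = 0.001333
  0.05241·V_2 - 0.0006667·V_1 - 0.03704·V_3 - 0.01471·V_5 = 0
  0.05523·V_3 - 0.03704·V_2 - 0.0003333·V_5 = 0
  0.01769·V_5 - 0.002564·V_1 - 0.01471·V_2 - 0.0003333·V_3 = 0
Solving these 4 simultaneous equations (Gaussian elimination) gives:
  V_1 = 0.5426 V, V_2 = 0.1026 V, V_3 = 0.06977 V, V_5 = 0.1652 V
The requested potential is V_1 = 0.5426 V.

Final answer: V_1 = 0.5426 V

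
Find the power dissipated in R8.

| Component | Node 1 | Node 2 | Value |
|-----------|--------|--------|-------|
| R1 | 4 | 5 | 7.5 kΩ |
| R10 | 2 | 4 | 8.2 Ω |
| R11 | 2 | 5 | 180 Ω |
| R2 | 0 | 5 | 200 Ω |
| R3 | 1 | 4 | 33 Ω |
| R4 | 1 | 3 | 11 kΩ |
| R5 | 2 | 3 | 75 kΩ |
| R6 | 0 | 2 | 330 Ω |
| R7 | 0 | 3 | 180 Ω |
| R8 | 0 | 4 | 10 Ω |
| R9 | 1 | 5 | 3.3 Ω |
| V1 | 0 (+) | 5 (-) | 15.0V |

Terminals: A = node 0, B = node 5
Nodal analysis, taking node 5 as the 0 V reference.
Source V1 fixes V_0 = 15 V.
KCL at each unknown node (sum of currents leaving = 0; resistances in Ω):
  Node 1: (V_1 - V_4)/33 + (V_1 - V_3)/11000 + (V_1 - 0)/3.3 = 0
  Node 2: (V_2 - V_3)/75000 + (V_2 - 15)/330 + (V_2 - V_4)/8.2 + (V_2 - 0)/180 = 0
  Node 3: (V_3 - V_1)/11000 + (V_3 - V_2)/75000 + (V_3 - 15)/180 = 0
  Node 4: (V_4 - 0)/7500 + (V_4 - V_1)/33 + (V_4 - 15)/10 + (V_4 - V_2)/8.2 = 0
Collecting terms (coefficients in siemens):
  0.3334·V_1 - 0.00009091·V_3 - 0.0303·V_4 = 0
  0.1306·V_2 - 0.00001333·V_3 - 0.122·V_4 = 0.04545
  0.00566·V_3 - 0.00009091·V_1 - 0.00001333·V_2 = 0.08333
  0.2524·V_4 - 0.0303·V_1 - 0.122·V_2 = 1.5
Solving these 4 simultaneous equations (Gaussian elimination) gives:
  V_1 = 1.037 V, V_2 = 10.97 V, V_3 = 14.77 V, V_4 = 11.37 V
I_R8 = (V_0 - V_4)/R8 = (15 - 11.37)/10 = 0.3632 A
P_R8 = I_R8² × R8 = (0.3632)² × 10 = 1.319 W

Final answer: 1.319 W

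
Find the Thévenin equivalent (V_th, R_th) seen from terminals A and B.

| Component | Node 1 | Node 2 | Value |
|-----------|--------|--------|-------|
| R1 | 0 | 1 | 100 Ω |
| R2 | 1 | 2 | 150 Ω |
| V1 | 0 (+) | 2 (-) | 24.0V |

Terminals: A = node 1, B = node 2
Step 1 — V_th is the open-circuit voltage V_A - V_B (nothing connected across the terminals).
Nodal analysis, taking node 2 as the 0 V reference.
Source V1 fixes V_0 = 24 V.
KCL at each unknown node (sum of currents leaving = 0; resistances in Ω):
  Node 1: (V_1 - 24)/100 + (V_1 - 0)/150 = 0
Collecting terms: 0.01667 × V_1 = 0.24  =>  V_1 = 14.4 V
V_th = V_1 - V_2 = 14.4 - 0 = 14.4 V
Step 2 — R_th: zero the source — replace V1 by a short circuit (node 2 merges into node 0) — and find the resistance seen between A (node 1) and B (node 0).
Reduce the network between node 1 (A) and node 0 (B) by series/parallel combination:
  Rp1 = R1 ‖ R2 (parallel, both between nodes 0 and 1) = 1/(1/100 + 1/150) = 60 Ω
R_th = 60 Ω

Final answer: V_th = 14.4 V, R_th = 60 Ω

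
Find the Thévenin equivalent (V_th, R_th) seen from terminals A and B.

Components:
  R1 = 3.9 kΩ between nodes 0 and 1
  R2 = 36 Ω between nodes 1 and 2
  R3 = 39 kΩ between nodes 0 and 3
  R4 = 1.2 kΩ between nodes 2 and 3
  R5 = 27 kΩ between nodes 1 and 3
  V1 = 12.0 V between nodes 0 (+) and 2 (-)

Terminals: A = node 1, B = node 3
Step 1 — V_th is the open-circuit voltage V_A - V_B (nothing connected across the terminals).
Nodal analysis, taking node 2 as the 0 V reference.
Source V1 fixes V_0 = 12 V.
KCL at each unknown node (sum of currents leaving = 0; resistances in Ω):
  Node 1: (V_1 - 12)/3900 + (V_1 - 0)/36 + (V_1 - V_3)/27000 = 0
  Node 3: (V_3 - 12)/39000 + (V_3 - 0)/1200 + (V_3 - V_1)/27000 = 0
Collecting terms (coefficients in siemens):
  0.02807·V_1 - 0.00003704·V_3 = 0.003077
  0.000896·V_3 - 0.00003704·V_1 = 0.0003077
Determinant D = (0.02807)(0.000896) - (-0.00003704)(-0.00003704) = 0.00002515
V_1 = [(0.003077)(0.000896) - (-0.00003704)(0.0003077)]/D = 0.1101 V
V_3 = [(0.02807)(0.0003077) - (0.003077)(-0.00003704)]/D = 0.348 V
V_th = V_1 - V_3 = 0.1101 - 0.348 = -0.2379 V
Step 2 — R_th: zero the source — replace V1 by a short circuit (node 2 merges into node 0) — and find the resistance seen between A (node 1) and B (node 3).
Reduce the network between node 1 (A) and node 3 (B) by series/parallel combination:
  Rp1 = R1 ‖ R2 (parallel, both between nodes 0 and 1) = 1/(1/3900 + 1/36) = 35.67 Ω
  Rp2 = R3 ‖ R4 (parallel, both between nodes 0 and 3) = 1/(1/39000 + 1/1200) = 1164 Ω
  Rs1 = Rp1 + Rp2 (series, joined only at node 0) = 35.67 + 1164 = 1200 Ω
  Rp3 = R5 ‖ Rs1 (parallel, both between nodes 1 and 3) = 1/(1/27000 + 1/1200) = 1149 Ω
R_th = 1.149 kΩ

Final answer: V_th = -0.2379 V, R_th = 1.149 kΩ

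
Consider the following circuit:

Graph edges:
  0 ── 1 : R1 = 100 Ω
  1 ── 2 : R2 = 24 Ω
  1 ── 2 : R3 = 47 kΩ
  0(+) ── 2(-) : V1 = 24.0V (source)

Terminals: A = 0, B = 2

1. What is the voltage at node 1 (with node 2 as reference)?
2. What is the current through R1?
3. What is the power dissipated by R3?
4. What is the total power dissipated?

Nodal analysis, taking node 2 as the 0 V reference.
Source V1 fixes V_0 = 24 V.
KCL at each unknown node (sum of currents leaving = 0; resistances in Ω):
  Node 1: (V_1 - 24)/100 + (V_1 - 0)/24 + (V_1 - 0)/47000 = 0
Collecting terms: 0.05169 × V_1 = 0.24  =>  V_1 = 4.643 V
Part 1:
  Read off the nodal solution: V_1 = 4.643 V
Part 2:
  I_R1 = (V_0 - V_1)/R1 = (24 - 4.643)/100 = 0.1936 A
  Magnitude: I_R1 = 0.1936 A
Part 3:
  I_R3 = (V_1 - V_2)/R3 = (4.643 - 0)/47000 = 0.00009879 A
  P_R3 = I_R3² × R3 = (0.00009879)² × 47000 = 0.0004587 W
Part 4:
  Power in each resistor, P = (ΔV)²/R:
    P_R1 = (24 - 4.643)²/100 = 3.747 W
    P_R2 = (4.643 - 0)²/24 = 0.8983 W
    P_R3 = (4.643 - 0)²/47000 = 0.0004587 W
  P_total = P_R1 + P_R2 + P_R3 = 4.646 W

Final answers:
1. V_1 = 4.643 V
2. I_R1 = 0.1936 A
3. P_R3 = 0.0004587 W
4. P_total = 4.646 W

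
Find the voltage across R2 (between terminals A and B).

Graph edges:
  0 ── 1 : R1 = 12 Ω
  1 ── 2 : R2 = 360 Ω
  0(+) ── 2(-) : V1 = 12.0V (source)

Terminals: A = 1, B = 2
R1 and R2 are in series across V1 (node 0 → node 1 → node 2), and the output A–B is taken across R2, so this is a voltage divider.
Series current: I = V1/(R1 + R2) = 12/(12 + 360) = 12/372 = 0.03226 A
V_R2 = I × R2 = V1 × R2/(R1 + R2) = 12 × 360/372 = 11.61 V

Final answer: 11.61 V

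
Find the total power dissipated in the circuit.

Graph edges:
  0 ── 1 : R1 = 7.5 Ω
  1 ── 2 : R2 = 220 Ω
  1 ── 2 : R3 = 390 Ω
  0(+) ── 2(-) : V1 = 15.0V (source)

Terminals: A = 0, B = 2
Nodal analysis, taking node 2 as the 0 V reference.
Source V1 fixes V_0 = 15 V.
KCL at each unknown node (sum of currents leaving = 0; resistances in Ω):
  Node 1: (V_1 - 15)/7.5 + (V_1 - 0)/220 + (V_1 - 0)/390 = 0
Collecting terms: 0.1404 × V_1 = 2  =>  V_1 = 14.24 V
Power in each resistor, P = (ΔV)²/R:
  P_R1 = (15 - 14.24)²/7.5 = 0.07688 W
  P_R2 = (14.24 - 0)²/220 = 0.9218 W
  P_R3 = (14.24 - 0)²/390 = 0.52 W
P_total = P_R1 + P_R2 + P_R3 = 1.519 W

Final answer: 1.519 W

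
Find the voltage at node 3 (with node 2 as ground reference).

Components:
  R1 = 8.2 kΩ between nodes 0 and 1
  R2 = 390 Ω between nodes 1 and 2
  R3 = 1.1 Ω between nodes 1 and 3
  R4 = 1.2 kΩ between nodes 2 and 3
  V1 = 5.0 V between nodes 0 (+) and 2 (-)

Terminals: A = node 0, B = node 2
Nodal analysis, taking node 2 as the 0 V reference.
Source V1 fixes V_0 = 5 V.
KCL at each unknown node (sum of currents leaving = 0; resistances in Ω):
  Node 1: (V_1 - 5)/8200 + (V_1 - 0)/390 + (V_1 - V_3)/1.1 = 0
  Node 3: (V_3 - V_1)/1.1 + (V_3 - 0)/1200 = 0
Collecting terms (coefficients in siemens):
  0.9118·V_1 - 0.9091·V_3 = 0.0006098
  0.9099·V_3 - 0.9091·V_1 = 0
Determinant D = (0.9118)(0.9099) - (-0.9091)(-0.9091) = 0.003202
V_1 = [(0.0006098)(0.9099) - (-0.9091)(0)]/D = 0.1733 V
V_3 = [(0.9118)(0) - (0.0006098)(-0.9091)]/D = 0.1731 V
The requested potential is V_3 = 0.1731 V.

Final answer: V_3 = 0.1731 V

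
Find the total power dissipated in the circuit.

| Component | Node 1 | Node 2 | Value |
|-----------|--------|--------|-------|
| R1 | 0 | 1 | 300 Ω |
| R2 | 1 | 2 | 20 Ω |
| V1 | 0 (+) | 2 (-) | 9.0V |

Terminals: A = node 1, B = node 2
Nodal analysis, taking node 2 as the 0 V reference.
Source V1 fixes V_0 = 9 V.
KCL at each unknown node (sum of currents leaving = 0; resistances in Ω):
  Node 1: (V_1 - 9)/300 + (V_1 - 0)/20 = 0
Collecting terms: 0.05333 × V_1 = 0.03  =>  V_1 = 0.5625 V
Power in each resistor, P = (ΔV)²/R:
  P_R1 = (9 - 0.5625)²/300 = 0.2373 W
  P_R2 = (0.5625 - 0)²/20 = 0.01582 W
P_total = P_R1 + P_R2 = 0.2531 W

Final answer: 0.2531 W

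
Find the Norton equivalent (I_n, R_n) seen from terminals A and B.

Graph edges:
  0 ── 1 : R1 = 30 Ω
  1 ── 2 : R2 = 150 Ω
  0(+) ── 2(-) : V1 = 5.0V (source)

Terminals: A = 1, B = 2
Find the Thévenin equivalent first; then I_n = V_th/R_th and R_n = R_th.
Step 1 — V_th is the open-circuit voltage V_A - V_B (nothing connected across the terminals).
Nodal analysis, taking node 2 as the 0 V reference.
Source V1 fixes V_0 = 5 V.
KCL at each unknown node (sum of currents leaving = 0; resistances in Ω):
  Node 1: (V_1 - 5)/30 + (V_1 - 0)/150 = 0
Collecting terms: 0.04 × V_1 = 0.1667  =>  V_1 = 4.167 V
V_th = V_1 - V_2 = 4.167 - 0 = 4.167 V
Step 2 — R_th: zero the source — replace V1 by a short circuit (node 2 merges into node 0) — and find the resistance seen between A (node 1) and B (node 0).
Reduce the network between node 1 (A) and node 0 (B) by series/parallel combination:
  Rp1 = R1 ‖ R2 (parallel, both between nodes 0 and 1) = 1/(1/30 + 1/150) = 25 Ω
R_th = 25 Ω
I_n = V_th/R_th = 4.167/25 = 0.1667 A, and R_n = R_th = 25 Ω

Final answer: I_n = 0.1667 A, R_n = 25 Ω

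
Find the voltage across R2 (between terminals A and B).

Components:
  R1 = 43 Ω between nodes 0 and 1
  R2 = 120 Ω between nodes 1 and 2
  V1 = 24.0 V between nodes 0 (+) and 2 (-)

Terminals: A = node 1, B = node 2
R1 and R2 are in series across V1 (node 0 → node 1 → node 2), and the output A–B is taken across R2, so this is a voltage divider.
Series current: I = V1/(R1 + R2) = 24/(43 + 120) = 24/163 = 0.1472 A
V_R2 = I × R2 = V1 × R2/(R1 + R2) = 24 × 120/163 = 17.67 V

Final answer: 17.67 V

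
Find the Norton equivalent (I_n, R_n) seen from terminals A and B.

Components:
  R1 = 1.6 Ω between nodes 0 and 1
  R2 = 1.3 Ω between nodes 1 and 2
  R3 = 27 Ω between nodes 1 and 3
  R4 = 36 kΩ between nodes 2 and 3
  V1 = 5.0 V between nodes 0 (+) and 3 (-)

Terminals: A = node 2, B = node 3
Find the Thévenin equivalent first; then I_n = V_th/R_th and R_n = R_th.
Step 1 — V_th is the open-circuit voltage V_A - V_B (nothing connected across the terminals).
Nodal analysis, taking node 3 as the 0 V reference.
Source V1 fixes V_0 = 5 V.
KCL at each unknown node (sum of currents leaving = 0; resistances in Ω):
  Node 1: (V_1 - 5)/1.6 + (V_1 - V_2)/1.3 + (V_1 - 0)/27 = 0
  Node 2: (V_2 - V_1)/1.3 + (V_2 - 0)/36000 = 0
Collecting terms (coefficients in siemens):
  1.431·V_1 - 0.7692·V_2 = 3.125
  0.7693·V_2 - 0.7692·V_1 = 0
Determinant D = (1.431)(0.7693) - (-0.7692)(-0.7692) = 0.5093
V_1 = [(3.125)(0.7693) - (-0.7692)(0)]/D = 4.72 V
V_2 = [(1.431)(0) - (3.125)(-0.7692)]/D = 4.72 V
V_th = V_2 - V_3 = 4.72 - 0 = 4.72 V
Step 2 — R_th: zero the source — replace V1 by a short circuit (node 3 merges into node 0) — and find the resistance seen between A (node 2) and B (node 0).
Reduce the network between node 2 (A) and node 0 (B) by series/parallel combination:
  Rp1 = R1 ‖ R3 (parallel, both between nodes 0 and 1) = 1/(1/1.6 + 1/27) = 1.51 Ω
  Rs1 = R2 + Rp1 (series, joined only at node 1) = 1.3 + 1.51 = 2.81 Ω
  Rp2 = R4 ‖ Rs1 (parallel, both between nodes 0 and 2) = 1/(1/36000 + 1/2.81) = 2.81 Ω
R_th = 2.81 Ω
I_n = V_th/R_th = 4.72/2.81 = 1.68 A, and R_n = R_th = 2.81 Ω

Final answer: I_n = 1.68 A, R_n = 2.81 Ω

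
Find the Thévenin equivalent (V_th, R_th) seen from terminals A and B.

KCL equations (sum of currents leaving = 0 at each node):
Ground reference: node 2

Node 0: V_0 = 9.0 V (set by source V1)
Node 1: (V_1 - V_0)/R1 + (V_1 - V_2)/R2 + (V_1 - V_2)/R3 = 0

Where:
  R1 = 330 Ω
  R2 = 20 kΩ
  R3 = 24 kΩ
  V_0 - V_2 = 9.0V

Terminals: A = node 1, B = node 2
Step 1 — V_th is the open-circuit voltage V_A - V_B (nothing connected across the terminals).
Nodal analysis, taking node 2 as the 0 V reference.
Source V1 fixes V_0 = 9 V.
KCL at each unknown node (sum of currents leaving = 0; resistances in Ω):
  Node 1: (V_1 - 9)/330 + (V_1 - 0)/20000 + (V_1 - 0)/24000 = 0
Collecting terms: 0.003122 × V_1 = 0.02727  =>  V_1 = 8.736 V
V_th = V_1 - V_2 = 8.736 - 0 = 8.736 V
Step 2 — R_th: zero the source — replace V1 by a short circuit (node 2 merges into node 0) — and find the resistance seen between A (node 1) and B (node 0).
Reduce the network between node 1 (A) and node 0 (B) by series/parallel combination:
  Rp1 = R1 ‖ R2 ‖ R3 (parallel, all between nodes 0 and 1) = 1/(1/330 + 1/20000 + 1/24000) = 320.3 Ω
R_th = 320.3 Ω

Final answer: V_th = 8.736 V, R_th = 320.3 Ω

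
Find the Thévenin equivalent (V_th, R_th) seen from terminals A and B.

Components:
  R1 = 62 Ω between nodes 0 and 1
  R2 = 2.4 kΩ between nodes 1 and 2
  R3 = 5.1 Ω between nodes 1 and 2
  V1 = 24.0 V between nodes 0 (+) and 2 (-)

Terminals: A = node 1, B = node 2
Step 1 — V_th is the open-circuit voltage V_A - V_B (nothing connected across the terminals).
Nodal analysis, taking node 2 as the 0 V reference.
Source V1 fixes V_0 = 24 V.
KCL at each unknown node (sum of currents leaving = 0; resistances in Ω):
  Node 1: (V_1 - 24)/62 + (V_1 - 0)/2400 + (V_1 - 0)/5.1 = 0
Collecting terms: 0.2126 × V_1 = 0.3871  =>  V_1 = 1.821 V
V_th = V_1 - V_2 = 1.821 - 0 = 1.821 V
Step 2 — R_th: zero the source — replace V1 by a short circuit (node 2 merges into node 0) — and find the resistance seen between A (node 1) and B (node 0).
Reduce the network between node 1 (A) and node 0 (B) by series/parallel combination:
  Rp1 = R1 ‖ R2 ‖ R3 (parallel, all between nodes 0 and 1) = 1/(1/62 + 1/2400 + 1/5.1) = 4.703 Ω
R_th = 4.703 Ω

Final answer: V_th = 1.821 V, R_th = 4.703 Ω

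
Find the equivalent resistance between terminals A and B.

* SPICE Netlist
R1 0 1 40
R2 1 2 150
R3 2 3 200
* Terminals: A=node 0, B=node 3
Reduce the network between node 0 (A) and node 3 (B) by series/parallel combination:
  Rs1 = R1 + R2 (series, joined only at node 1) = 40 + 150 = 190 Ω
  Rs2 = R3 + Rs1 (series, joined only at node 2) = 200 + 190 = 390 Ω
R_eq = 390 Ω

Final answer: 390 Ω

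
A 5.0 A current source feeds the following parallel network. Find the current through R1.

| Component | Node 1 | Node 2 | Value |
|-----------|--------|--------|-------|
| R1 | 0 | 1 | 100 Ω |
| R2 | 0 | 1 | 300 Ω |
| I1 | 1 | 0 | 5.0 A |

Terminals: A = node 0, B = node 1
All resistors sit directly between nodes 0 and 1, so they are in parallel and share one voltage V; the full source current 5 A splits among them.
1/R_par = 1/100 + 1/300 = 0.01333 S  =>  R_par = 75 Ω
V = I × R_par = 5 × 75 = 375 V
I_R1 = V/R1 = 375/100 = 3.75 A

Final answer: 3.75 A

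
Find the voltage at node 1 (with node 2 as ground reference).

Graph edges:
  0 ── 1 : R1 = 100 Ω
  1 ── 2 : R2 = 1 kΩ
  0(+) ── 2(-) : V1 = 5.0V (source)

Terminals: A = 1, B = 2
Nodal analysis, taking node 2 as the 0 V reference.
Source V1 fixes V_0 = 5 V.
KCL at each unknown node (sum of currents leaving = 0; resistances in Ω):
  Node 1: (V_1 - 5)/100 + (V_1 - 0)/1000 = 0
Collecting terms: 0.011 × V_1 = 0.05  =>  V_1 = 4.545 V
The requested potential is V_1 = 4.545 V.

Final answer: V_1 = 4.545 V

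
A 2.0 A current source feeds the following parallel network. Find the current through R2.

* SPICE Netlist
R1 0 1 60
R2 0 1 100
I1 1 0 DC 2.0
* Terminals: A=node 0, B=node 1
All resistors sit directly between nodes 0 and 1, so they are in parallel and share one voltage V; the full source current 2 A splits among them.
1/R_par = 1/60 + 1/100 = 0.02667 S  =>  R_par = 37.5 Ω
V = I × R_par = 2 × 37.5 = 75 V
I_R2 = V/R2 = 75/100 = 0.75 A

Final answer: 0.75 A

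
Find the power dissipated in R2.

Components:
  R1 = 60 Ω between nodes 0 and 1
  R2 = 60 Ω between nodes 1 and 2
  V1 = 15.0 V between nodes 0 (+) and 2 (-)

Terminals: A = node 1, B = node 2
Nodal analysis, taking node 2 as the 0 V reference.
Source V1 fixes V_0 = 15 V.
KCL at each unknown node (sum of currents leaving = 0; resistances in Ω):
  Node 1: (V_1 - 15)/60 + (V_1 - 0)/60 = 0
Collecting terms: 0.03333 × V_1 = 0.25  =>  V_1 = 7.5 V
I_R2 = (V_1 - V_2)/R2 = (7.5 - 0)/60 = 0.125 A
P_R2 = I_R2² × R2 = (0.125)² × 60 = 0.9375 W

Final answer: 0.9375 W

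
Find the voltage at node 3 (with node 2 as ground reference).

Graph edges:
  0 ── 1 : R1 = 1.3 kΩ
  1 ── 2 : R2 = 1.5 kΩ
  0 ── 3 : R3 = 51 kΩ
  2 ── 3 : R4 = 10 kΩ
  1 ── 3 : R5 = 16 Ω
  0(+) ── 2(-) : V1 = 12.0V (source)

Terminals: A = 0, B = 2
Nodal analysis, taking node 2 as the 0 V reference.
Source V1 fixes V_0 = 12 V.
KCL at each unknown node (sum of currents leaving = 0; resistances in Ω):
  Node 1: (V_1 - 12)/1300 + (V_1 - 0)/1500 + (V_1 - V_3)/16 = 0
  Node 3: (V_3 - 12)/51000 + (V_3 - 0)/10000 + (V_3 - V_1)/16 = 0
Collecting terms (coefficients in siemens):
  0.06394·V_1 - 0.0625·V_3 = 0.009231
  0.06262·V_3 - 0.0625·V_1 = 0.0002353
Determinant D = (0.06394)(0.06262) - (-0.0625)(-0.0625) = 0.00009739
V_1 = [(0.009231)(0.06262) - (-0.0625)(0.0002353)]/D = 6.086 V
V_3 = [(0.06394)(0.0002353) - (0.009231)(-0.0625)]/D = 6.078 V
The requested potential is V_3 = 6.078 V.

Final answer: V_3 = 6.078 V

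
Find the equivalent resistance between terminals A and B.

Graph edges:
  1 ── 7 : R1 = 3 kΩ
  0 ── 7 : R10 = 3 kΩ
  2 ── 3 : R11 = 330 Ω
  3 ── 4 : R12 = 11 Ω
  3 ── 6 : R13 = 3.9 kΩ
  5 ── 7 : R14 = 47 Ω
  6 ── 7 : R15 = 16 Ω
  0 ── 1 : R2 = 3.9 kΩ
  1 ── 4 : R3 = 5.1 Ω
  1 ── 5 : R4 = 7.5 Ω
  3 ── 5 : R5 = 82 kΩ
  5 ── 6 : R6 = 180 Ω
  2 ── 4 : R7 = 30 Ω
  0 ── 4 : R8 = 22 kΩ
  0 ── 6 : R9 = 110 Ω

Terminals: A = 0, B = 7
The network is not a plain series/parallel combination. Inject a 1 A test current into terminal A (node 0) and return it from terminal B (node 7); then R_eq = V_A / (1 A).
Nodal analysis, taking node 7 as the 0 V reference.
Current source I_test pushes 1 A into node 0 and draws it out of node 7.
KCL at each unknown node (sum of currents leaving = 0; resistances in Ω):
  Node 0: (V_0 - V_1)/3900 + (V_0 - V_4)/22000 + (V_0 - V_6)/110 + (V_0 - 0)/3000 - 1 = 0
  Node 1: (V_1 - V_0)/3900 + (V_1 - 0)/3000 + (V_1 - V_4)/5.1 + (V_1 - V_5)/7.5 = 0
  Node 2: (V_2 - V_4)/30 + (V_2 - V_3)/330 = 0
  Node 3: (V_3 - V_2)/330 + (V_3 - V_5)/82000 + (V_3 - V_4)/11 + (V_3 - V_6)/3900 = 0
  Node 4: (V_4 - V_0)/22000 + (V_4 - V_1)/5.1 + (V_4 - V_2)/30 + (V_4 - V_3)/11 = 0
  Node 5: (V_5 - V_1)/7.5 + (V_5 - V_3)/82000 + (V_5 - V_6)/180 + (V_5 - 0)/47 = 0
  Node 6: (V_6 - V_0)/110 + (V_6 - V_3)/3900 + (V_6 - V_5)/180 + (V_6 - 0)/16 = 0
Collecting terms (coefficients in siemens):
  0.009726·V_0 - 0.0002564·V_1 - 0.00004545·V_4 - 0.009091·V_6 = 1
  0.33·V_1 - 0.0002564·V_0 - 0.1961·V_4 - 0.1333·V_5 = 0
  0.03636·V_2 - 0.00303·V_3 - 0.03333·V_4 = 0
  0.09421·V_3 - 0.00303·V_2 - 0.09091·V_4 - 0.0000122·V_5 - 0.0002564·V_6 = 0
  0.3204·V_4 - 0.00004545·V_0 - 0.1961·V_1 - 0.03333·V_2 - 0.09091·V_3 = 0
  0.1602·V_5 - 0.1333·V_1 - 0.0000122·V_3 - 0.005556·V_6 = 0
  0.0774·V_6 - 0.009091·V_0 - 0.0002564·V_3 - 0.005556·V_5 = 0
Solving these 7 simultaneous equations (Gaussian elimination) gives:
  V_0 = 116 V, V_1 = 4.435 V, V_2 = 4.475 V, V_3 = 4.499 V
  V_4 = 4.473 V, V_5 = 4.175 V, V_6 = 13.94 V
R_eq = V_0 / 1 A = 116 Ω

Final answer: 116 Ω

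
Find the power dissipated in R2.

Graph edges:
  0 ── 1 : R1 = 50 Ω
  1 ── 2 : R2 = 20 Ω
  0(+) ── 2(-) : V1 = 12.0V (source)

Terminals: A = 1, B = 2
Nodal analysis, taking node 2 as the 0 V reference.
Source V1 fixes V_0 = 12 V.
KCL at each unknown node (sum of currents leaving = 0; resistances in Ω):
  Node 1: (V_1 - 12)/50 + (V_1 - 0)/20 = 0
Collecting terms: 0.07 × V_1 = 0.24  =>  V_1 = 3.429 V
I_R2 = (V_1 - V_2)/R2 = (3.429 - 0)/20 = 0.1714 A
P_R2 = I_R2² × R2 = (0.1714)² × 20 = 0.5878 W

Final answer: 0.5878 W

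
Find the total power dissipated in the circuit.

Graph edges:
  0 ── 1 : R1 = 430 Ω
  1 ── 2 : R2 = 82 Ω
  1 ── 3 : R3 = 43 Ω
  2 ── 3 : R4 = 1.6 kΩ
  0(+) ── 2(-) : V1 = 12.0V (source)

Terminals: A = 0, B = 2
Nodal analysis, taking node 2 as the 0 V reference.
Source V1 fixes V_0 = 12 V.
KCL at each unknown node (sum of currents leaving = 0; resistances in Ω):
  Node 1: (V_1 - 12)/430 + (V_1 - 0)/82 + (V_1 - V_3)/43 = 0
  Node 3: (V_3 - V_1)/43 + (V_3 - 0)/1600 = 0
Collecting terms (coefficients in siemens):
  0.03778·V_1 - 0.02326·V_3 = 0.02791
  0.02388·V_3 - 0.02326·V_1 = 0
Determinant D = (0.03778)(0.02388) - (-0.02326)(-0.02326) = 0.0003613
V_1 = [(0.02791)(0.02388) - (-0.02326)(0)]/D = 1.845 V
V_3 = [(0.03778)(0) - (0.02791)(-0.02326)]/D = 1.796 V
Power in each resistor, P = (ΔV)²/R:
  P_R1 = (12 - 1.845)²/430 = 0.2398 W
  P_R2 = (1.845 - 0)²/82 = 0.04149 W
  P_R3 = (1.845 - 1.796)²/43 = 0.0000542 W
  P_R4 = (0 - 1.796)²/1600 = 0.002017 W
P_total = P_R1 + P_R2 + P_R3 + P_R4 = 0.2834 W

Final answer: 0.2834 W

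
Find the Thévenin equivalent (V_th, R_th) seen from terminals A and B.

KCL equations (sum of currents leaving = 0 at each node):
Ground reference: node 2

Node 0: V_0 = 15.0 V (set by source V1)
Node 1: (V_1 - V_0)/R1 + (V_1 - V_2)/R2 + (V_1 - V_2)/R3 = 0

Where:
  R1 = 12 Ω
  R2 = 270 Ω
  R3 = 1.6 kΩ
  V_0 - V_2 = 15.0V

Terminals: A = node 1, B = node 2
Step 1 — V_th is the open-circuit voltage V_A - V_B (nothing connected across the terminals).
Nodal analysis, taking node 2 as the 0 V reference.
Source V1 fixes V_0 = 15 V.
KCL at each unknown node (sum of currents leaving = 0; resistances in Ω):
  Node 1: (V_1 - 15)/12 + (V_1 - 0)/270 + (V_1 - 0)/1600 = 0
Collecting terms: 0.08766 × V_1 = 1.25  =>  V_1 = 14.26 V
V_th = V_1 - V_2 = 14.26 - 0 = 14.26 V
Step 2 — R_th: zero the source — replace V1 by a short circuit (node 2 merges into node 0) — and find the resistance seen between A (node 1) and B (node 0).
Reduce the network between node 1 (A) and node 0 (B) by series/parallel combination:
  Rp1 = R1 ‖ R2 ‖ R3 (parallel, all between nodes 0 and 1) = 1/(1/12 + 1/270 + 1/1600) = 11.41 Ω
R_th = 11.41 Ω

Final answer: V_th = 14.26 V, R_th = 11.41 Ω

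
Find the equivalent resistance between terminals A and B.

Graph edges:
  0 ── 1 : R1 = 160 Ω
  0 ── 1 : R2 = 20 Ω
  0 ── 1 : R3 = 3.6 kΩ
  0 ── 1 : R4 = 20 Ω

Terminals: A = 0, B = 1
Reduce the network between node 0 (A) and node 1 (B) by series/parallel combination:
  Rp1 = R1 ‖ R2 ‖ R3 ‖ R4 (parallel, all between nodes 0 and 1) = 1/(1/160 + 1/20 + 1/3600 + 1/20) = 9.387 Ω
R_eq = 9.387 Ω

Final answer: 9.387 Ω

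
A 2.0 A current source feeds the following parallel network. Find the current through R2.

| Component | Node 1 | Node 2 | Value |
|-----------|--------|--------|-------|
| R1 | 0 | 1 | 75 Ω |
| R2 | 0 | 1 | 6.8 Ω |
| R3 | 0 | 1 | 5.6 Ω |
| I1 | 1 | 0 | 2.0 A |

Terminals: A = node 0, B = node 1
All resistors sit directly between nodes 0 and 1, so they are in parallel and share one voltage V; the full source current 2 A splits among them.
1/R_par = 1/75 + 1/6.8 + 1/5.6 = 0.339 S  =>  R_par = 2.95 Ω
V = I × R_par = 2 × 2.95 = 5.9 V
I_R2 = V/R2 = 5.9/6.8 = 0.8677 A

Final answer: 0.8677 A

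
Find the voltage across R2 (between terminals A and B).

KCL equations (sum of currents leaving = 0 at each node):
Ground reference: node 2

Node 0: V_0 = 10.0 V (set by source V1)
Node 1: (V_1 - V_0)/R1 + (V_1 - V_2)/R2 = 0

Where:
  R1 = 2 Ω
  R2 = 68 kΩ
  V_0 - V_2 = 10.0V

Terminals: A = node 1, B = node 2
R1 and R2 are in series across V1 (node 0 → node 1 → node 2), and the output A–B is taken across R2, so this is a voltage divider.
Series current: I = V1/(R1 + R2) = 10/(2 + 68000) = 10/68000 = 0.0001471 A
V_R2 = I × R2 = V1 × R2/(R1 + R2) = 10 × 68000/68000 = 10 V

Final answer: 10 V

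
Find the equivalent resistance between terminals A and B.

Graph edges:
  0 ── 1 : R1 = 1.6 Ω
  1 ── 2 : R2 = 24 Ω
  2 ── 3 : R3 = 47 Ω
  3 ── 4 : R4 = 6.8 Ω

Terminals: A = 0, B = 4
Reduce the network between node 0 (A) and node 4 (B) by series/parallel combination:
  Rs1 = R1 + R2 (series, joined only at node 1) = 1.6 + 24 = 25.6 Ω
  Rs2 = R3 + Rs1 (series, joined only at node 2) = 47 + 25.6 = 72.6 Ω
  Rs3 = R4 + Rs2 (series, joined only at node 3) = 6.8 + 72.6 = 79.4 Ω
R_eq = 79.4 Ω

Final answer: 79.4 Ω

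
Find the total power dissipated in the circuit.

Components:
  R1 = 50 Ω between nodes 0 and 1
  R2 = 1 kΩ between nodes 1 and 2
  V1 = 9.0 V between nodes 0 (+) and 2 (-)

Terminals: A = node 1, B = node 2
Nodal analysis, taking node 2 as the 0 V reference.
Source V1 fixes V_0 = 9 V.
KCL at each unknown node (sum of currents leaving = 0; resistances in Ω):
  Node 1: (V_1 - 9)/50 + (V_1 - 0)/1000 = 0
Collecting terms: 0.021 × V_1 = 0.18  =>  V_1 = 8.571 V
Power in each resistor, P = (ΔV)²/R:
  P_R1 = (9 - 8.571)²/50 = 0.003673 W
  P_R2 = (8.571 - 0)²/1000 = 0.07347 W
P_total = P_R1 + P_R2 = 0.07714 W

Final answer: 0.07714 W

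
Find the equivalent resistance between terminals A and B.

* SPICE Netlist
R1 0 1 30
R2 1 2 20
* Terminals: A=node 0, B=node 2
Reduce the network between node 0 (A) and node 2 (B) by series/parallel combination:
  Rs1 = R1 + R2 (series, joined only at node 1) = 30 + 20 = 50 Ω
R_eq = 50 Ω

Final answer: 50 Ω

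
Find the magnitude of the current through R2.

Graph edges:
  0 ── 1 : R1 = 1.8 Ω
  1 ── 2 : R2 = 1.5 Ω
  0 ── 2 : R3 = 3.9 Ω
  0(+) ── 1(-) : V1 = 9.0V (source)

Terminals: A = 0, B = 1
Nodal analysis, taking node 1 as the 0 V reference.
Source V1 fixes V_0 = 9 V.
KCL at each unknown node (sum of currents leaving = 0; resistances in Ω):
  Node 2: (V_2 - 0)/1.5 + (V_2 - 9)/3.9 = 0
Collecting terms: 0.9231 × V_2 = 2.308  =>  V_2 = 2.5 V
I_R2 = (V_1 - V_2)/R2 = (0 - 2.5)/1.5 = -1.667 A
|I_R2| = 1.667 A

Final answer: |I_R2| = 1.667 A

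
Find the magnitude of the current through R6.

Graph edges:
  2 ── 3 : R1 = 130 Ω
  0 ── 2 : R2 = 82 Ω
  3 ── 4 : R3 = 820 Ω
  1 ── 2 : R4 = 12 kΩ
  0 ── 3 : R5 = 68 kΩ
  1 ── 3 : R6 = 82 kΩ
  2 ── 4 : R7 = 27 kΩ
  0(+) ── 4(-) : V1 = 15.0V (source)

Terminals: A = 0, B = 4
Nodal analysis, taking node 4 as the 0 V reference.
Source V1 fixes V_0 = 15 V.
KCL at each unknown node (sum of currents leaving = 0; resistances in Ω):
  Node 1: (V_1 - V_2)/12000 + (V_1 - V_3)/82000 = 0
  Node 2: (V_2 - V_3)/130 + (V_2 - 15)/82 + (V_2 - V_1)/12000 + (V_2 - 0)/27000 = 0
  Node 3: (V_3 - V_2)/130 + (V_3 - 0)/820 + (V_3 - 15)/68000 + (V_3 - V_1)/82000 = 0
Collecting terms (coefficients in siemens):
  0.00009553·V_1 - 0.00008333·V_2 - 0.0000122·V_3 = 0
  0.02001·V_2 - 0.00008333·V_1 - 0.007692·V_3 = 0.1829
  0.008939·V_3 - 0.0000122·V_1 - 0.007692·V_2 = 0.0002206
Solving these 3 simultaneous equations (Gaussian elimination) gives:
  V_1 = 13.53 V, V_2 = 13.77 V, V_3 = 11.9 V
I_R6 = (V_1 - V_3)/R6 = (13.53 - 11.9)/82000 = 0.00001997 A
|I_R6| = 0.00001997 A

Final answer: |I_R6| = 1.997e-05 A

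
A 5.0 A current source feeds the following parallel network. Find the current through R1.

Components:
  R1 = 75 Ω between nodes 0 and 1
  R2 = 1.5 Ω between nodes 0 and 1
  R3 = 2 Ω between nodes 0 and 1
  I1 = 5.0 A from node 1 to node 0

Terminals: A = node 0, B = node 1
All resistors sit directly between nodes 0 and 1, so they are in parallel and share one voltage V; the full source current 5 A splits among them.
1/R_par = 1/75 + 1/1.5 + 1/2 = 1.18 S  =>  R_par = 0.8475 Ω
V = I × R_par = 5 × 0.8475 = 4.237 V
I_R1 = V/R1 = 4.237/75 = 0.0565 A

Final answer: 0.0565 A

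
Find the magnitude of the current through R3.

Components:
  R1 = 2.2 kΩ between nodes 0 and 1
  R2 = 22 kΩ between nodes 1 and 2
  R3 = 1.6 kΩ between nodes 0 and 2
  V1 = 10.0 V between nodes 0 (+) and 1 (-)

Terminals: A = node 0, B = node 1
Nodal analysis, taking node 1 as the 0 V reference.
Source V1 fixes V_0 = 10 V.
KCL at each unknown node (sum of currents leaving = 0; resistances in Ω):
  Node 2: (V_2 - 0)/22000 + (V_2 - 10)/1600 = 0
Collecting terms: 0.0006705 × V_2 = 0.00625  =>  V_2 = 9.322 V
I_R3 = (V_0 - V_2)/R3 = (10 - 9.322)/1600 = 0.0004237 A
|I_R3| = 0.0004237 A

Final answer: |I_R3| = 0.0004237 A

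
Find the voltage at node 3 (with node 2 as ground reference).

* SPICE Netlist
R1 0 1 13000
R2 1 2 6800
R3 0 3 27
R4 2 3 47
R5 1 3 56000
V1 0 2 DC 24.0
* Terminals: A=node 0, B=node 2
Nodal analysis, taking node 2 as the 0 V reference.
Source V1 fixes V_0 = 24 V.
KCL at each unknown node (sum of currents leaving = 0; resistances in Ω):
  Node 1: (V_1 - 24)/13000 + (V_1 - 0)/6800 + (V_1 - V_3)/56000 = 0
  Node 3: (V_3 - 24)/27 + (V_3 - 0)/47 + (V_3 - V_1)/56000 = 0
Collecting terms (coefficients in siemens):
  0.0002418·V_1 - 0.00001786·V_3 = 0.001846
  0.05833·V_3 - 0.00001786·V_1 = 0.8889
Determinant D = (0.0002418)(0.05833) - (-0.00001786)(-0.00001786) = 0.00001411
V_1 = [(0.001846)(0.05833) - (-0.00001786)(0.8889)]/D = 8.759 V
V_3 = [(0.0002418)(0.8889) - (0.001846)(-0.00001786)]/D = 15.24 V
The requested potential is V_3 = 15.24 V.

Final answer: V_3 = 15.24 V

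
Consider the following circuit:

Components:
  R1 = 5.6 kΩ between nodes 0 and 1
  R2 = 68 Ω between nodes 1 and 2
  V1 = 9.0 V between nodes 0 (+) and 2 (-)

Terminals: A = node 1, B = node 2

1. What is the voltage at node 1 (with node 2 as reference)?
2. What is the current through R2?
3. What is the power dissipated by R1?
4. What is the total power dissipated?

Nodal analysis, taking node 2 as the 0 V reference.
Source V1 fixes V_0 = 9 V.
KCL at each unknown node (sum of currents leaving = 0; resistances in Ω):
  Node 1: (V_1 - 9)/5600 + (V_1 - 0)/68 = 0
Collecting terms: 0.01488 × V_1 = 0.001607  =>  V_1 = 0.108 V
Part 1:
  Read off the nodal solution: V_1 = 0.108 V
Part 2:
  I_R2 = (V_1 - V_2)/R2 = (0.108 - 0)/68 = 0.001588 A
  Magnitude: I_R2 = 0.001588 A
Part 3:
  I_R1 = (V_0 - V_1)/R1 = (9 - 0.108)/5600 = 0.001588 A
  P_R1 = I_R1² × R1 = (0.001588)² × 5600 = 0.01412 W
Part 4:
  Power in each resistor, P = (ΔV)²/R:
    P_R1 = (9 - 0.108)²/5600 = 0.01412 W
    P_R2 = (0.108 - 0)²/68 = 0.0001714 W
  P_total = P_R1 + P_R2 = 0.01429 W

Final answers:
1. V_1 = 0.108 V
2. I_R2 = 0.001588 A
3. P_R1 = 0.01412 W
4. P_total = 0.01429 W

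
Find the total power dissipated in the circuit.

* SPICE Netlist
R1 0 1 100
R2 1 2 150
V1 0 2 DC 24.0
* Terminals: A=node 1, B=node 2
Nodal analysis, taking node 2 as the 0 V reference.
Source V1 fixes V_0 = 24 V.
KCL at each unknown node (sum of currents leaving = 0; resistances in Ω):
  Node 1: (V_1 - 24)/100 + (V_1 - 0)/150 = 0
Collecting terms: 0.01667 × V_1 = 0.24  =>  V_1 = 14.4 V
Power in each resistor, P = (ΔV)²/R:
  P_R1 = (24 - 14.4)²/100 = 0.9216 W
  P_R2 = (14.4 - 0)²/150 = 1.382 W
P_total = P_R1 + P_R2 = 2.304 W

Final answer: 2.304 W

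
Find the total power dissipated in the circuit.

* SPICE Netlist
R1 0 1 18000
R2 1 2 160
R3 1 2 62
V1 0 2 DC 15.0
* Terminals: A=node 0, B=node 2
Nodal analysis, taking node 2 as the 0 V reference.
Source V1 fixes V_0 = 15 V.
KCL at each unknown node (sum of currents leaving = 0; resistances in Ω):
  Node 1: (V_1 - 15)/18000 + (V_1 - 0)/160 + (V_1 - 0)/62 = 0
Collecting terms: 0.02243 × V_1 = 0.0008333  =>  V_1 = 0.03715 V
Power in each resistor, P = (ΔV)²/R:
  P_R1 = (15 - 0.03715)²/18000 = 0.01244 W
  P_R2 = (0.03715 - 0)²/160 = 0.000008623 W
  P_R3 = (0.03715 - 0)²/62 = 0.00002225 W
P_total = P_R1 + P_R2 + P_R3 = 0.01247 W

Final answer: 0.01247 W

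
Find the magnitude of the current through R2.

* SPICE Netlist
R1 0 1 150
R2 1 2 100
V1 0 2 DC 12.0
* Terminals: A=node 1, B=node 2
Nodal analysis, taking node 2 as the 0 V reference.
Source V1 fixes V_0 = 12 V.
KCL at each unknown node (sum of currents leaving = 0; resistances in Ω):
  Node 1: (V_1 - 12)/150 + (V_1 - 0)/100 = 0
Collecting terms: 0.01667 × V_1 = 0.08  =>  V_1 = 4.8 V
I_R2 = (V_1 - V_2)/R2 = (4.8 - 0)/100 = 0.048 A
|I_R2| = 0.048 A

Final answer: |I_R2| = 0.048 A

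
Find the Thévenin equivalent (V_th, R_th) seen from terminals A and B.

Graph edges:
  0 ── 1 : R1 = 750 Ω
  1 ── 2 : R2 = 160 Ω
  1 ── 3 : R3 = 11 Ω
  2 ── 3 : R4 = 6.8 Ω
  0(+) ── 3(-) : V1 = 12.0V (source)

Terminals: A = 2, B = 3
Step 1 — V_th is the open-circuit voltage V_A - V_B (nothing connected across the terminals).
Nodal analysis, taking node 3 as the 0 V reference.
Source V1 fixes V_0 = 12 V.
KCL at each unknown node (sum of currents leaving = 0; resistances in Ω):
  Node 1: (V_1 - 12)/750 + (V_1 - V_2)/160 + (V_1 - 0)/11 = 0
  Node 2: (V_2 - V_1)/160 + (V_2 - 0)/6.8 = 0
Collecting terms (coefficients in siemens):
  0.09849·V_1 - 0.00625·V_2 = 0.016
  0.1533·V_2 - 0.00625·V_1 = 0
Determinant D = (0.09849)(0.1533) - (-0.00625)(-0.00625) = 0.01506
V_1 = [(0.016)(0.1533) - (-0.00625)(0)]/D = 0.1629 V
V_2 = [(0.09849)(0) - (0.016)(-0.00625)]/D = 0.00664 V
V_th = V_2 - V_3 = 0.00664 - 0 = 0.00664 V
Step 2 — R_th: zero the source — replace V1 by a short circuit (node 3 merges into node 0) — and find the resistance seen between A (node 2) and B (node 0).
Reduce the network between node 2 (A) and node 0 (B) by series/parallel combination:
  Rp1 = R1 ‖ R3 (parallel, both between nodes 0 and 1) = 1/(1/750 + 1/11) = 10.84 Ω
  Rs1 = R2 + Rp1 (series, joined only at node 1) = 160 + 10.84 = 170.8 Ω
  Rp2 = R4 ‖ Rs1 (parallel, both between nodes 0 and 2) = 1/(1/6.8 + 1/170.8) = 6.54 Ω
R_th = 6.54 Ω

Final answer: V_th = 0.00664 V, R_th = 6.54 Ω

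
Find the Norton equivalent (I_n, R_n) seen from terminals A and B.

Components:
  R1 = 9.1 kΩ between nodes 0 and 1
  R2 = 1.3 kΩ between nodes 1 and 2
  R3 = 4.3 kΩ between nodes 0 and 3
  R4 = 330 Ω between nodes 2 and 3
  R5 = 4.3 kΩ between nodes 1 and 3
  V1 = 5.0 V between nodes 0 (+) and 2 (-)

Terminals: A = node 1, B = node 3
Find the Thévenin equivalent first; then I_n = V_th/R_th and R_n = R_th.
Step 1 — V_th is the open-circuit voltage V_A - V_B (nothing connected across the terminals).
Nodal analysis, taking node 2 as the 0 V reference.
Source V1 fixes V_0 = 5 V.
KCL at each unknown node (sum of currents leaving = 0; resistances in Ω):
  Node 1: (V_1 - 5)/9100 + (V_1 - 0)/1300 + (V_1 - V_3)/4300 = 0
  Node 3: (V_3 - 5)/4300 + (V_3 - 0)/330 + (V_3 - V_1)/4300 = 0
Collecting terms (coefficients in siemens):
  0.001112·V_1 - 0.0002326·V_3 = 0.0005495
  0.003495·V_3 - 0.0002326·V_1 = 0.001163
Determinant D = (0.001112)(0.003495) - (-0.0002326)(-0.0002326) = 0.000003832
V_1 = [(0.0005495)(0.003495) - (-0.0002326)(0.001163)]/D = 0.5718 V
V_3 = [(0.001112)(0.001163) - (0.0005495)(-0.0002326)]/D = 0.3707 V
V_th = V_1 - V_3 = 0.5718 - 0.3707 = 0.2011 V
Step 2 — R_th: zero the source — replace V1 by a short circuit (node 2 merges into node 0) — and find the resistance seen between A (node 1) and B (node 3).
Reduce the network between node 1 (A) and node 3 (B) by series/parallel combination:
  Rp1 = R1 ‖ R2 (parallel, both between nodes 0 and 1) = 1/(1/9100 + 1/1300) = 1138 Ω
  Rp2 = R3 ‖ R4 (parallel, both between nodes 0 and 3) = 1/(1/4300 + 1/330) = 306.5 Ω
  Rs1 = Rp1 + Rp2 (series, joined only at node 0) = 1138 + 306.5 = 1444 Ω
  Rp3 = R5 ‖ Rs1 (parallel, both between nodes 1 and 3) = 1/(1/4300 + 1/1444) = 1081 Ω
R_th = 1.081 kΩ
I_n = V_th/R_th = 0.2011/1081 = 0.000186 A, and R_n = R_th = 1.081 kΩ

Final answer: I_n = 0.000186 A, R_n = 1.081 kΩ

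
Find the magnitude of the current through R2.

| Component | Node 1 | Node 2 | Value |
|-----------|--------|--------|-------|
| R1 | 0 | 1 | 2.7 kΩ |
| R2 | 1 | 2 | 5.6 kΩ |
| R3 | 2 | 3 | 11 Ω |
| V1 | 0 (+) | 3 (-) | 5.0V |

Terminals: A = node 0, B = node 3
Nodal analysis, taking node 3 as the 0 V reference.
Source V1 fixes V_0 = 5 V.
KCL at each unknown node (sum of currents leaving = 0; resistances in Ω):
  Node 1: (V_1 - 5)/2700 + (V_1 - V_2)/5600 = 0
  Node 2: (V_2 - V_1)/5600 + (V_2 - 0)/11 = 0
Collecting terms (coefficients in siemens):
  0.0005489·V_1 - 0.0001786·V_2 = 0.001852
  0.09109·V_2 - 0.0001786·V_1 = 0
Determinant D = (0.0005489)(0.09109) - (-0.0001786)(-0.0001786) = 0.00004997
V_1 = [(0.001852)(0.09109) - (-0.0001786)(0)]/D = 3.376 V
V_2 = [(0.0005489)(0) - (0.001852)(-0.0001786)]/D = 0.006618 V
I_R2 = (V_1 - V_2)/R2 = (3.376 - 0.006618)/5600 = 0.0006016 A
|I_R2| = 0.0006016 A

Final answer: |I_R2| = 0.0006016 A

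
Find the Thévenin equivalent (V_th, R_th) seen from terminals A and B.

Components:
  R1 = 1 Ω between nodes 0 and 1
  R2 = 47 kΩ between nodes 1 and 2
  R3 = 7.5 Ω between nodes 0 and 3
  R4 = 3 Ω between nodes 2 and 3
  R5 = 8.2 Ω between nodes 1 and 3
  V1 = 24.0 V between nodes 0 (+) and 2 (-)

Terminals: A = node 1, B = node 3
Step 1 — V_th is the open-circuit voltage V_A - V_B (nothing connected across the terminals).
Nodal analysis, taking node 2 as the 0 V reference.
Source V1 fixes V_0 = 24 V.
KCL at each unknown node (sum of currents leaving = 0; resistances in Ω):
  Node 1: (V_1 - 24)/1 + (V_1 - 0)/47000 + (V_1 - V_3)/8.2 = 0
  Node 3: (V_3 - 24)/7.5 + (V_3 - 0)/3 + (V_3 - V_1)/8.2 = 0
Collecting terms (coefficients in siemens):
  1.122·V_1 - 0.122·V_3 = 24
  0.5886·V_3 - 0.122·V_1 = 3.2
Determinant D = (1.122)(0.5886) - (-0.122)(-0.122) = 0.6455
V_1 = [(24)(0.5886) - (-0.122)(3.2)]/D = 22.49 V
V_3 = [(1.122)(3.2) - (24)(-0.122)]/D = 10.1 V
V_th = V_1 - V_3 = 22.49 - 10.1 = 12.39 V
Step 2 — R_th: zero the source — replace V1 by a short circuit (node 2 merges into node 0) — and find the resistance seen between A (node 1) and B (node 3).
Reduce the network between node 1 (A) and node 3 (B) by series/parallel combination:
  Rp1 = R1 ‖ R2 (parallel, both between nodes 0 and 1) = 1/(1/1 + 1/47000) = 1 Ω
  Rp2 = R3 ‖ R4 (parallel, both between nodes 0 and 3) = 1/(1/7.5 + 1/3) = 2.143 Ω
  Rs1 = Rp1 + Rp2 (series, joined only at node 0) = 1 + 2.143 = 3.143 Ω
  Rp3 = R5 ‖ Rs1 (parallel, both between nodes 1 and 3) = 1/(1/8.2 + 1/3.143) = 2.272 Ω
R_th = 2.272 Ω

Final answer: V_th = 12.39 V, R_th = 2.272 Ω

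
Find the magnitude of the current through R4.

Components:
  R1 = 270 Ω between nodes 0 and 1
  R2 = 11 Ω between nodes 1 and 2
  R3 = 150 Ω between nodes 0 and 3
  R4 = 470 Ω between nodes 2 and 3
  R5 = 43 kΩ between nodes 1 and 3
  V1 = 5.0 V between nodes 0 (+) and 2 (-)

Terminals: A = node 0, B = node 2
Nodal analysis, taking node 2 as the 0 V reference.
Source V1 fixes V_0 = 5 V.
KCL at each unknown node (sum of currents leaving = 0; resistances in Ω):
  Node 1: (V_1 - 5)/270 + (V_1 - 0)/11 + (V_1 - V_3)/43000 = 0
  Node 3: (V_3 - 5)/150 + (V_3 - 0)/470 + (V_3 - V_1)/43000 = 0
Collecting terms (coefficients in siemens):
  0.09464·V_1 - 0.00002326·V_3 = 0.01852
  0.008818·V_3 - 0.00002326·V_1 = 0.03333
Determinant D = (0.09464)(0.008818) - (-0.00002326)(-0.00002326) = 0.0008345
V_1 = [(0.01852)(0.008818) - (-0.00002326)(0.03333)]/D = 0.1966 V
V_3 = [(0.09464)(0.03333) - (0.01852)(-0.00002326)]/D = 3.781 V
I_R4 = (V_2 - V_3)/R4 = (0 - 3.781)/470 = -0.008044 A
|I_R4| = 0.008044 A

Final answer: |I_R4| = 0.008044 A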